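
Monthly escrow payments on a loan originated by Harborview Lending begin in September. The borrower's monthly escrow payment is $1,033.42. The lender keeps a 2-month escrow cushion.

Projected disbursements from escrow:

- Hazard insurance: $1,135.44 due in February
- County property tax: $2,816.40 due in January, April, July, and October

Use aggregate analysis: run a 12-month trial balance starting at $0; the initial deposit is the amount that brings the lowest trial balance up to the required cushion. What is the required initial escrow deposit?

Cushion = 2 × $1,033.42 = $2,066.84
Trial balance (start $0, +$1,033.42 each month, − disbursements):
  Sep: +$1,033.42 → $1,033.42
  Oct: +$1,033.42 − $2,816.40 → -$749.56
  Nov: +$1,033.42 → $283.86
  Dec: +$1,033.42 → $1,317.28
  Jan: +$1,033.42 − $2,816.40 → -$465.70
  Feb: +$1,033.42 − $1,135.44 → -$567.72
  Mar: +$1,033.42 → $465.70
  Apr: +$1,033.42 − $2,816.40 → -$1,317.28
  May: +$1,033.42 → -$283.86
  Jun: +$1,033.42 → $749.56
  Jul: +$1,033.42 − $2,816.40 → -$1,033.42
  Aug: +$1,033.42 → $0.00
Lowest trial balance = -$1,317.28 (Apr)
Initial deposit = cushion − low point = $2,066.84 − (-$1,317.28) = $3,384.12

$3,384.12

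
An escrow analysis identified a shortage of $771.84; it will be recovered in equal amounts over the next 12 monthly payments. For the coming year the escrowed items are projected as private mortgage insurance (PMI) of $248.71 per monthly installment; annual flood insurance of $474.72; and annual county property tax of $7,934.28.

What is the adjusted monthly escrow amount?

Private mortgage insurance (PMI) = $248.71 × 12 = $2,984.52
Flood insurance = $474.72
County property tax = $7,934.28
Total per year = $2,984.52 + $474.72 + $7,934.28 = $11,393.52
Monthly = $11,393.52 ÷ 12 = $949.46
Shortage spread = $771.84 / 12 = $64.32/mo
Adjusted monthly = $949.46 + $64.32 = $1,013.78

$1,013.78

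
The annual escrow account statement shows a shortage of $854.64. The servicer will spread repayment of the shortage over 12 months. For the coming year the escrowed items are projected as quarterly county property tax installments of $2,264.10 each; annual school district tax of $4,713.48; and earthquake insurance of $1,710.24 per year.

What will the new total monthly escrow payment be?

$1,361.23

County property tax — $2,264.10 × 4 = $9,056.40 annually
School district tax — $4,713.48 annually
Earthquake insurance — $1,710.24 annually
Annual escrow total = $15,480.12
Monthly escrow = $15,480.12 ÷ 12 = $1,290.01
Monthly shortage recovery: $854.64 ÷ 12 = $71.22
Adjusted monthly = $1,290.01 + $71.22 = $1,361.23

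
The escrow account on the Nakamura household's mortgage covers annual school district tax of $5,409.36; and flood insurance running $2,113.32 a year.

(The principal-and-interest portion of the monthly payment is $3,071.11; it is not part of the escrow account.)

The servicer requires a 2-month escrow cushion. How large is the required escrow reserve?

$1,253.78

School district tax: $5,409.36 per year
Flood insurance: $2,113.32 per year
Total per year = $7,522.68
Monthly escrow = $7,522.68 ÷ 12 = $626.89
Reserve = 2 × $626.89 = $1,253.78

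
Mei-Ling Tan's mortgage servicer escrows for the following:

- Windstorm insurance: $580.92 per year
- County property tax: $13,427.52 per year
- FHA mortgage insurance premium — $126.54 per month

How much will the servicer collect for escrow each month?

$1,293.91

Windstorm insurance: $580.92/yr
County property tax: $13,427.52/yr
FHA mortgage insurance premium: $126.54 × 12 = $1,518.48/yr
Combined annual = $580.92 + $13,427.52 + $1,518.48 = $15,526.92
Monthly escrow = $15,526.92 / 12 = $1,293.91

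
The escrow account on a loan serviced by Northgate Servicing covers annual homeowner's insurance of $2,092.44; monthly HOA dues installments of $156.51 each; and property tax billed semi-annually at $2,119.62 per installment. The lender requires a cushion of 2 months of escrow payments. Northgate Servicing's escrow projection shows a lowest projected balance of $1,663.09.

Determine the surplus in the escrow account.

Homeowner's insurance — $2,092.44 per year
HOA dues — $156.51 × 12 = $1,878.12 per year
Property tax — $2,119.62 × 2 = $4,239.24 per year
Combined annual = $8,209.80
Monthly = $8,209.80 / 12 = $684.15
Required reserve = 2 × $684.15 = $1,368.30
Excess over cushion: $1,663.09 − $1,368.30 = $294.79

$294.79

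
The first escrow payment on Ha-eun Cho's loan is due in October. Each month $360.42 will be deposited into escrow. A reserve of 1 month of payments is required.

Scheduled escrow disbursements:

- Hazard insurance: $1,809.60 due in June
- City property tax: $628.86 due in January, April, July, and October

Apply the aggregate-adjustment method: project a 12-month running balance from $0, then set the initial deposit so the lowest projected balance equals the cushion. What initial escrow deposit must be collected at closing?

$1,081.26

Cushion = 1 × $360.42 = $360.42
Trial balance (start $0, +$360.42 each month, − disbursements):
  Oct: +$360.42 − $628.86 → -$268.44
  Nov: +$360.42 → $91.98
  Dec: +$360.42 → $452.40
  Jan: +$360.42 − $628.86 → $183.96
  Feb: +$360.42 → $544.38
  Mar: +$360.42 → $904.80
  Apr: +$360.42 − $628.86 → $636.36
  May: +$360.42 → $996.78
  Jun: +$360.42 − $1,809.60 → -$452.40
  Jul: +$360.42 − $628.86 → -$720.84
  Aug: +$360.42 → -$360.42
  Sep: +$360.42 → $0.00
Lowest trial balance = -$720.84 (Jul)
Initial deposit = cushion − low point = $360.42 − (-$720.84) = $1,081.26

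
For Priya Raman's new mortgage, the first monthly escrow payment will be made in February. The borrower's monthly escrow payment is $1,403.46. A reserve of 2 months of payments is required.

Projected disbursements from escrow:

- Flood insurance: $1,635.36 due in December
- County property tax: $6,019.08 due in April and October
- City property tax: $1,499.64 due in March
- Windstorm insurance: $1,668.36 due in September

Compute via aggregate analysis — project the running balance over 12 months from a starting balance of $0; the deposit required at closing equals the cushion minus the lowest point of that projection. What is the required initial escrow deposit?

$6,115.26

Cushion = 2 × $1,403.46 = $2,806.92
Trial balance (start $0, +$1,403.46 each month, − disbursements):
  Feb: +$1,403.46 → $1,403.46
  Mar: +$1,403.46 − $1,499.64 → $1,307.28
  Apr: +$1,403.46 − $6,019.08 → -$3,308.34
  May: +$1,403.46 → -$1,904.88
  Jun: +$1,403.46 → -$501.42
  Jul: +$1,403.46 → $902.04
  Aug: +$1,403.46 → $2,305.50
  Sep: +$1,403.46 − $1,668.36 → $2,040.60
  Oct: +$1,403.46 − $6,019.08 → -$2,575.02
  Nov: +$1,403.46 → -$1,171.56
  Dec: +$1,403.46 − $1,635.36 → -$1,403.46
  Jan: +$1,403.46 → $0.00
Lowest trial balance = -$3,308.34 (Apr)
Initial deposit = cushion − low point = $2,806.92 − (-$3,308.34) = $6,115.26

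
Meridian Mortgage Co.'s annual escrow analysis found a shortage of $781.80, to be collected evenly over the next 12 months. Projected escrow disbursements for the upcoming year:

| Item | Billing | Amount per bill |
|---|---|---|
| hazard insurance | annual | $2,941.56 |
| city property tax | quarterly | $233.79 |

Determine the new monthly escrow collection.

$388.21

Hazard insurance — $2,941.56 annually
City property tax — $233.79 × 4 = $935.16 annually
Yearly total = $2,941.56 + $935.16 = $3,876.72
Base monthly escrow = $3,876.72 / 12 = $323.06
Shortage per month = $781.80 / 12 = $65.15
Adjusted monthly = $323.06 + $65.15 = $388.21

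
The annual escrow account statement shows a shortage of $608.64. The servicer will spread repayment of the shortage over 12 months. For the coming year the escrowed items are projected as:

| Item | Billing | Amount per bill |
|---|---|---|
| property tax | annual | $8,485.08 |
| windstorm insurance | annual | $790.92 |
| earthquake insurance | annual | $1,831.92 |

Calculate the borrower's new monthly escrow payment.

Property tax: $8,485.08/yr
Windstorm insurance: $790.92/yr
Earthquake insurance: $1,831.92/yr
Combined annual = $11,107.92
Base monthly escrow = $11,107.92 / 12 = $925.66
Shortage per month = $608.64 / 12 = $50.72
Adjusted monthly = $925.66 + $50.72 = $976.38

$976.38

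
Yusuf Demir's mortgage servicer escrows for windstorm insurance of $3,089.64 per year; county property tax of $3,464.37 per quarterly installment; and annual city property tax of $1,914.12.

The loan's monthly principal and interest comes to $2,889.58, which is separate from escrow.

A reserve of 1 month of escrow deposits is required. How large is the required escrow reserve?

Windstorm insurance: $3,089.64 annually
County property tax: $3,464.37 × 4 = $13,857.48 annually
City property tax: $1,914.12 annually
Yearly total = $18,861.24
Base monthly escrow = $18,861.24 ÷ 12 = $1,571.77
Reserve = 1 × $1,571.77 = $1,571.77

$1,571.77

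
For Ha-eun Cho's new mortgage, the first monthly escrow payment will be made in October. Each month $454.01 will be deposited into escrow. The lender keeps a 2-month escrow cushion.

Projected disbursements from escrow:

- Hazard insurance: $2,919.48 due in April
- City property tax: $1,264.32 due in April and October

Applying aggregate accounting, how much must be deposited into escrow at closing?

$3,178.07

Cushion = 2 × $454.01 = $908.02
Trial balance (start $0, +$454.01 each month, − disbursements):
  Oct: +$454.01 − $1,264.32 → -$810.31
  Nov: +$454.01 → -$356.30
  Dec: +$454.01 → $97.71
  Jan: +$454.01 → $551.72
  Feb: +$454.01 → $1,005.73
  Mar: +$454.01 → $1,459.74
  Apr: +$454.01 − $4,183.80 → -$2,270.05
  May: +$454.01 → -$1,816.04
  Jun: +$454.01 → -$1,362.03
  Jul: +$454.01 → -$908.02
  Aug: +$454.01 → -$454.01
  Sep: +$454.01 → $0.00
Lowest trial balance = -$2,270.05 (Apr)
Initial deposit = cushion − low point = $908.02 − (-$2,270.05) = $3,178.07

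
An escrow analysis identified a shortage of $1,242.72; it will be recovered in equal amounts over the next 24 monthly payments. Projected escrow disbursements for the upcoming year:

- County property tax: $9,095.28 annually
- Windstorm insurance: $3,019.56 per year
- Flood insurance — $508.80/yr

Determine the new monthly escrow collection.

$1,103.75

County property tax — $9,095.28 per year
Windstorm insurance — $3,019.56 per year
Flood insurance — $508.80 per year
Yearly total = $9,095.28 + $3,019.56 + $508.80 = $12,623.64
Monthly = $12,623.64 / 12 = $1,051.97
Shortage per month = $1,242.72 / 24 = $51.78
Adjusted monthly = $1,051.97 + $51.78 = $1,103.75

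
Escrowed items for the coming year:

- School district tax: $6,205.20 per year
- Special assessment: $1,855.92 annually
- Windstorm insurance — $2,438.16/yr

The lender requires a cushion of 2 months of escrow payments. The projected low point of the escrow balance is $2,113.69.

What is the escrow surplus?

$363.81

School district tax: $6,205.20
Special assessment: $1,855.92
Windstorm insurance: $2,438.16
Combined annual = $10,499.28
Per month = $10,499.28 ÷ 12 = $874.94
Required cushion = 2 × $874.94 = $1,749.88
Excess over cushion: $2,113.69 − $1,749.88 = $363.81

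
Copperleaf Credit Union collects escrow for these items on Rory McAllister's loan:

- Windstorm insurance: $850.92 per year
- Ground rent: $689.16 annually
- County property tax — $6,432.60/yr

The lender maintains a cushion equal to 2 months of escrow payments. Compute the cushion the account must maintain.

$1,328.78

Windstorm insurance — $850.92/yr
Ground rent — $689.16/yr
County property tax — $6,432.60/yr
Combined annual = $7,972.68
Monthly = $7,972.68 / 12 = $664.39
Cushion = 2 × $664.39 = $1,328.78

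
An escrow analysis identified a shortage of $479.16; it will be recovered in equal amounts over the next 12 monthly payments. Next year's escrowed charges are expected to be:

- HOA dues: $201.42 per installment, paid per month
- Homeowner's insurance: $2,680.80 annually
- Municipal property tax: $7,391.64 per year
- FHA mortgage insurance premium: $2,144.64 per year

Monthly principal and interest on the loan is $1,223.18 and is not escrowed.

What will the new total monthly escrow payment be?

HOA dues: $201.42 × 12 = $2,417.04 per year
Homeowner's insurance: $2,680.80 per year
Municipal property tax: $7,391.64 per year
FHA mortgage insurance premium: $2,144.64 per year
Annual escrow total = $2,417.04 + $2,680.80 + $7,391.64 + $2,144.64 = $14,634.12
Base monthly escrow = $14,634.12 ÷ 12 = $1,219.51
Shortage per month = $479.16 ÷ 12 = $39.93
New monthly escrow = $1,219.51 + $39.93 = $1,259.44

$1,259.44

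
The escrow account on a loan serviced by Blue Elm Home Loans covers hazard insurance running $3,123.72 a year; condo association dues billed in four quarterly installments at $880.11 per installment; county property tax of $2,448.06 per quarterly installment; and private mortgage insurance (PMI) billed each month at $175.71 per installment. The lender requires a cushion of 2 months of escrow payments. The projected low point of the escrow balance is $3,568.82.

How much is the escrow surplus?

Hazard insurance: $3,123.72/yr
Condo association dues: $880.11 × 4 = $3,520.44/yr
County property tax: $2,448.06 × 4 = $9,792.24/yr
Private mortgage insurance (PMI): $175.71 × 12 = $2,108.52/yr
Total per year = $3,123.72 + $3,520.44 + $9,792.24 + $2,108.52 = $18,544.92
Per month = $18,544.92 / 12 = $1,545.41
Cushion = 2 × $1,545.41 = $3,090.82
Excess over cushion: $3,568.82 − $3,090.82 = $478.00

$478.00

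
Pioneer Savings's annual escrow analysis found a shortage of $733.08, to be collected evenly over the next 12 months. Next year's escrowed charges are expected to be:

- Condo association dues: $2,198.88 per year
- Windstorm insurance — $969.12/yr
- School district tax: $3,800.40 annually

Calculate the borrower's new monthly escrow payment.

$641.79

Condo association dues: $2,198.88
Windstorm insurance: $969.12
School district tax: $3,800.40
Combined annual = $2,198.88 + $969.12 + $3,800.40 = $6,968.40
Monthly escrow = $6,968.40 / 12 = $580.70
Shortage per month = $733.08 / 12 = $61.09
Adjusted monthly = $580.70 + $61.09 = $641.79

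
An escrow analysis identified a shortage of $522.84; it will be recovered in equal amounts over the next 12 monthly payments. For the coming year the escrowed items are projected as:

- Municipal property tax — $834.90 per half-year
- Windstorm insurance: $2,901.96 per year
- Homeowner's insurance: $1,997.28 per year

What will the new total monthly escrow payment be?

Municipal property tax = $834.90 × 2 = $1,669.80
Windstorm insurance = $2,901.96
Homeowner's insurance = $1,997.28
Annual escrow total = $1,669.80 + $2,901.96 + $1,997.28 = $6,569.04
Monthly = $6,569.04 ÷ 12 = $547.42
Shortage spread = $522.84 ÷ 12 = $43.57/mo
Adjusted monthly = $547.42 + $43.57 = $590.99

$590.99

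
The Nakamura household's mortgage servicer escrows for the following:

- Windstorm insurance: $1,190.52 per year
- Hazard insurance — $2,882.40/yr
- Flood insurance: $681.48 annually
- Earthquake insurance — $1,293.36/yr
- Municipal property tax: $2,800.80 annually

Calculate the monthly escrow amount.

$737.38

Windstorm insurance = $1,190.52 annually
Hazard insurance = $2,882.40 annually
Flood insurance = $681.48 annually
Earthquake insurance = $1,293.36 annually
Municipal property tax = $2,800.80 annually
Total per year = $1,190.52 + $2,882.40 + $681.48 + $1,293.36 + $2,800.80 = $8,848.56
Monthly = $8,848.56 / 12 = $737.38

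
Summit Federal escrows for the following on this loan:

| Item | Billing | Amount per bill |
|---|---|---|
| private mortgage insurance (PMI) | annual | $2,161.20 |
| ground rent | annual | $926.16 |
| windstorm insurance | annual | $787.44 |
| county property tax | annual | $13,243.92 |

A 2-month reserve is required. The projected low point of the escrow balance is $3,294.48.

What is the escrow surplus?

$441.36

Private mortgage insurance (PMI): $2,161.20 annually
Ground rent: $926.16 annually
Windstorm insurance: $787.44 annually
County property tax: $13,243.92 annually
Total per year = $17,118.72
Monthly escrow = $17,118.72 / 12 = $1,426.56
Required reserve = 2 × $1,426.56 = $2,853.12
Excess over cushion: $3,294.48 − $2,853.12 = $441.36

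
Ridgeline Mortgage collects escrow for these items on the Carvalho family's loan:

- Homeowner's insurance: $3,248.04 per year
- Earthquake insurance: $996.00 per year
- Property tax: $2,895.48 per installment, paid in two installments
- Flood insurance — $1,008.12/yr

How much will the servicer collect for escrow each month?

$920.26

Homeowner's insurance = $3,248.04/yr
Earthquake insurance = $996.00/yr
Property tax = $2,895.48 × 2 = $5,790.96/yr
Flood insurance = $1,008.12/yr
Yearly total = $3,248.04 + $996.00 + $5,790.96 + $1,008.12 = $11,043.12
Monthly escrow = $11,043.12 ÷ 12 = $920.26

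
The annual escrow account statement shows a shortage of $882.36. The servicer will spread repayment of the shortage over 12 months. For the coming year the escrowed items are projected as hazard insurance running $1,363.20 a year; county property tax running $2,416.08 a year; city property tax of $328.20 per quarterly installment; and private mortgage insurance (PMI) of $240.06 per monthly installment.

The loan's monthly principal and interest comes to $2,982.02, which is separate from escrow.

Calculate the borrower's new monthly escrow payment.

$737.93

Hazard insurance — $1,363.20
County property tax — $2,416.08
City property tax — $328.20 × 4 = $1,312.80
Private mortgage insurance (PMI) — $240.06 × 12 = $2,880.72
Yearly total = $1,363.20 + $2,416.08 + $1,312.80 + $2,880.72 = $7,972.80
Monthly = $7,972.80 / 12 = $664.40
Shortage spread = $882.36 / 12 = $73.53/mo
New monthly escrow = $664.40 + $73.53 = $737.93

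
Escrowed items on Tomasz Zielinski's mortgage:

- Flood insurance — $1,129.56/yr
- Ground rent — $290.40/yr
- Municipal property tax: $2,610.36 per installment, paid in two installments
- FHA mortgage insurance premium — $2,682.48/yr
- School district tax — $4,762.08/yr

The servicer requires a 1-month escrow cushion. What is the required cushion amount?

$1,173.77

Flood insurance = $1,129.56 per year
Ground rent = $290.40 per year
Municipal property tax = $2,610.36 × 2 = $5,220.72 per year
FHA mortgage insurance premium = $2,682.48 per year
School district tax = $4,762.08 per year
Annual escrow total = $1,129.56 + $290.40 + $5,220.72 + $2,682.48 + $4,762.08 = $14,085.24
Base monthly escrow = $14,085.24 / 12 = $1,173.77
Cushion = 1 × $1,173.77 = $1,173.77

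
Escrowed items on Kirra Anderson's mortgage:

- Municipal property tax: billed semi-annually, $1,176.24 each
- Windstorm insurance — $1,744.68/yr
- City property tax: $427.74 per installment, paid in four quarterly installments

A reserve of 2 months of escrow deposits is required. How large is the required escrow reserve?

Municipal property tax = $1,176.24 × 2 = $2,352.48/yr
Windstorm insurance = $1,744.68/yr
City property tax = $427.74 × 4 = $1,710.96/yr
Total per year = $2,352.48 + $1,744.68 + $1,710.96 = $5,808.12
Monthly escrow = $5,808.12 ÷ 12 = $484.01
Required cushion = 2 × $484.01 = $968.02

$968.02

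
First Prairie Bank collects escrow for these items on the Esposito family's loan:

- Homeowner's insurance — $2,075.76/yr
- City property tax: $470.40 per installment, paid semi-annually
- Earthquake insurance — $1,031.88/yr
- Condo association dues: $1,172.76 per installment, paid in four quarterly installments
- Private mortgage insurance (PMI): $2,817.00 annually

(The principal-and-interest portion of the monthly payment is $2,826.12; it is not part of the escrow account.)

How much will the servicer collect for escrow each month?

$963.04

Homeowner's insurance = $2,075.76
City property tax = $470.40 × 2 = $940.80
Earthquake insurance = $1,031.88
Condo association dues = $1,172.76 × 4 = $4,691.04
Private mortgage insurance (PMI) = $2,817.00
Yearly total = $11,556.48
Monthly = $11,556.48 / 12 = $963.04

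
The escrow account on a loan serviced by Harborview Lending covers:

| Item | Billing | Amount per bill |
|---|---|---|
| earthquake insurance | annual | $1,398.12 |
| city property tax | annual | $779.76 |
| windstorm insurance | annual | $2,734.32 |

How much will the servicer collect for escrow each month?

Earthquake insurance: $1,398.12 annually
City property tax: $779.76 annually
Windstorm insurance: $2,734.32 annually
Total annual escrow = $1,398.12 + $779.76 + $2,734.32 = $4,912.20
Base monthly escrow = $4,912.20 ÷ 12 = $409.35

$409.35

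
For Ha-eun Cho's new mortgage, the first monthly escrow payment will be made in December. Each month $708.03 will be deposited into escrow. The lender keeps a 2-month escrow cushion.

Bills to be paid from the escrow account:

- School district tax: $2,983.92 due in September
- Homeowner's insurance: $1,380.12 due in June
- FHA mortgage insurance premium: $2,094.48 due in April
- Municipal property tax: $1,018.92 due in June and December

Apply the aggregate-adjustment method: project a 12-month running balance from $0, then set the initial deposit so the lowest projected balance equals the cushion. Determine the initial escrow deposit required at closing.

$2,832.12

Cushion = 2 × $708.03 = $1,416.06
Trial balance (start $0, +$708.03 each month, − disbursements):
  Dec: +$708.03 − $1,018.92 → -$310.89
  Jan: +$708.03 → $397.14
  Feb: +$708.03 → $1,105.17
  Mar: +$708.03 → $1,813.20
  Apr: +$708.03 − $2,094.48 → $426.75
  May: +$708.03 → $1,134.78
  Jun: +$708.03 − $2,399.04 → -$556.23
  Jul: +$708.03 → $151.80
  Aug: +$708.03 → $859.83
  Sep: +$708.03 − $2,983.92 → -$1,416.06
  Oct: +$708.03 → -$708.03
  Nov: +$708.03 → $0.00
Lowest trial balance = -$1,416.06 (Sep)
Initial deposit = cushion − low point = $1,416.06 − (-$1,416.06) = $2,832.12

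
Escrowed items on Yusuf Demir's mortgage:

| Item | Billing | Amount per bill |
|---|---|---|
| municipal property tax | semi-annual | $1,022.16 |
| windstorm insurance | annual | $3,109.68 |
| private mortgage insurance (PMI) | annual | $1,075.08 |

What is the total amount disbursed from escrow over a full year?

Municipal property tax — $1,022.16 × 2 = $2,044.32/yr
Windstorm insurance — $3,109.68/yr
Private mortgage insurance (PMI) — $1,075.08/yr
Combined annual = $2,044.32 + $3,109.68 + $1,075.08 = $6,229.08

$6,229.08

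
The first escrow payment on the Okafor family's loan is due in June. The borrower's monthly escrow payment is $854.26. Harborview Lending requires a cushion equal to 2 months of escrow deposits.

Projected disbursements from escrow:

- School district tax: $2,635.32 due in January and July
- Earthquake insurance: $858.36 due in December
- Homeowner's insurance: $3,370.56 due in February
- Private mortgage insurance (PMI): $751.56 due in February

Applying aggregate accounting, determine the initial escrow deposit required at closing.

Cushion = 2 × $854.26 = $1,708.52
Trial balance (start $0, +$854.26 each month, − disbursements):
  Jun: +$854.26 → $854.26
  Jul: +$854.26 − $2,635.32 → -$926.80
  Aug: +$854.26 → -$72.54
  Sep: +$854.26 → $781.72
  Oct: +$854.26 → $1,635.98
  Nov: +$854.26 → $2,490.24
  Dec: +$854.26 − $858.36 → $2,486.14
  Jan: +$854.26 − $2,635.32 → $705.08
  Feb: +$854.26 − $4,122.12 → -$2,562.78
  Mar: +$854.26 → -$1,708.52
  Apr: +$854.26 → -$854.26
  May: +$854.26 → $0.00
Lowest trial balance = -$2,562.78 (Feb)
Initial deposit = cushion − low point = $1,708.52 − (-$2,562.78) = $4,271.30

$4,271.30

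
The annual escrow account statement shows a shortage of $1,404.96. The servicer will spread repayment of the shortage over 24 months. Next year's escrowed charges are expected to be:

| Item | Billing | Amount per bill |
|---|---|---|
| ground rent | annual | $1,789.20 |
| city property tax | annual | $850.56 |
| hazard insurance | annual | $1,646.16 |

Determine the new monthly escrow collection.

Ground rent = $1,789.20/yr
City property tax = $850.56/yr
Hazard insurance = $1,646.16/yr
Total annual escrow = $1,789.20 + $850.56 + $1,646.16 = $4,285.92
Base monthly escrow = $4,285.92 / 12 = $357.16
Monthly shortage recovery: $1,404.96 / 24 = $58.54
New monthly escrow = $357.16 + $58.54 = $415.70

$415.70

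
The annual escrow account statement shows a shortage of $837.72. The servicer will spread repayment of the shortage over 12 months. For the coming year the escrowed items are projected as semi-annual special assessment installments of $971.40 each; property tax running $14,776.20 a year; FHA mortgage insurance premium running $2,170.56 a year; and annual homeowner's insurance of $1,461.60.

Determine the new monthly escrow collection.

Special assessment = $971.40 × 2 = $1,942.80/yr
Property tax = $14,776.20/yr
FHA mortgage insurance premium = $2,170.56/yr
Homeowner's insurance = $1,461.60/yr
Combined annual = $1,942.80 + $14,776.20 + $2,170.56 + $1,461.60 = $20,351.16
Monthly escrow = $20,351.16 / 12 = $1,695.93
Shortage spread = $837.72 / 12 = $69.81/mo
Adjusted monthly = $1,695.93 + $69.81 = $1,765.74

$1,765.74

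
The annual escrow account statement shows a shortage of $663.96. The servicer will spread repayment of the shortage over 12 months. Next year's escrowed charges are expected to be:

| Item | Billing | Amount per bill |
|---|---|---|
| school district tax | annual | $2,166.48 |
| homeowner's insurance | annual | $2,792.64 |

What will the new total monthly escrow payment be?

School district tax = $2,166.48/yr
Homeowner's insurance = $2,792.64/yr
Yearly total = $4,959.12
Base monthly escrow = $4,959.12 ÷ 12 = $413.26
Shortage spread = $663.96 / 12 = $55.33/mo
New monthly escrow = $413.26 + $55.33 = $468.59

$468.59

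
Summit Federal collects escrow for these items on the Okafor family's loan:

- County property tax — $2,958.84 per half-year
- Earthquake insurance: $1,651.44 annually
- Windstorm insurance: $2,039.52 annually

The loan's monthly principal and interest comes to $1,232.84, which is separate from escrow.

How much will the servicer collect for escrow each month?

County property tax: $2,958.84 × 2 = $5,917.68 annually
Earthquake insurance: $1,651.44 annually
Windstorm insurance: $2,039.52 annually
Total annual escrow = $9,608.64
Per month = $9,608.64 ÷ 12 = $800.72

$800.72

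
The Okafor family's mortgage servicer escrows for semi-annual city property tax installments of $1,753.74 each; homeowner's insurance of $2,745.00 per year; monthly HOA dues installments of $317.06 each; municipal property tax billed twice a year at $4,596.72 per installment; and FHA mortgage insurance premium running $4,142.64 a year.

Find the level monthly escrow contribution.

$1,949.44

City property tax: $1,753.74 × 2 = $3,507.48 annually
Homeowner's insurance: $2,745.00 annually
HOA dues: $317.06 × 12 = $3,804.72 annually
Municipal property tax: $4,596.72 × 2 = $9,193.44 annually
FHA mortgage insurance premium: $4,142.64 annually
Total per year = $23,393.28
Monthly = $23,393.28 ÷ 12 = $1,949.44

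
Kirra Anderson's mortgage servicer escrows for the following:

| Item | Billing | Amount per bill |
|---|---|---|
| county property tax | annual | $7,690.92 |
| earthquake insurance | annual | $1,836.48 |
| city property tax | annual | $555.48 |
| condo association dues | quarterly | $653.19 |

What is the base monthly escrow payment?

$1,057.97

County property tax = $7,690.92/yr
Earthquake insurance = $1,836.48/yr
City property tax = $555.48/yr
Condo association dues = $653.19 × 4 = $2,612.76/yr
Yearly total = $12,695.64
Per month = $12,695.64 / 12 = $1,057.97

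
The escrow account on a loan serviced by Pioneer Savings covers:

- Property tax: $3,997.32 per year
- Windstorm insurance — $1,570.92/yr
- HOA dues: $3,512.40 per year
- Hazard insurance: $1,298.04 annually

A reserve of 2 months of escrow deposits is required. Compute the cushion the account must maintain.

$1,729.78

Property tax: $3,997.32
Windstorm insurance: $1,570.92
HOA dues: $3,512.40
Hazard insurance: $1,298.04
Annual escrow total = $3,997.32 + $1,570.92 + $3,512.40 + $1,298.04 = $10,378.68
Monthly escrow = $10,378.68 ÷ 12 = $864.89
Required cushion = 2 × $864.89 = $1,729.78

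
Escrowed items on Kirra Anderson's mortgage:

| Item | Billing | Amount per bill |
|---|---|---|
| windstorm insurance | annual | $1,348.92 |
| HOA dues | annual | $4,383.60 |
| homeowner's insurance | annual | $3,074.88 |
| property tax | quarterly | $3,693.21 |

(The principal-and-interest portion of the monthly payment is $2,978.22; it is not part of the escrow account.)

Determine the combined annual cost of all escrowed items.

$23,580.24

Windstorm insurance = $1,348.92/yr
HOA dues = $4,383.60/yr
Homeowner's insurance = $3,074.88/yr
Property tax = $3,693.21 × 4 = $14,772.84/yr
Annual escrow total = $23,580.24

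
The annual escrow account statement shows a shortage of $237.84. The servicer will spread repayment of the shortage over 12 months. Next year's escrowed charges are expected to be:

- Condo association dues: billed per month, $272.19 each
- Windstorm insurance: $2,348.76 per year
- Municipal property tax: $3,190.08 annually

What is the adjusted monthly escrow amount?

$753.58

Condo association dues: $272.19 × 12 = $3,266.28/yr
Windstorm insurance: $2,348.76/yr
Municipal property tax: $3,190.08/yr
Yearly total = $8,805.12
Per month = $8,805.12 / 12 = $733.76
Monthly shortage recovery: $237.84 ÷ 12 = $19.82
Adjusted monthly = $733.76 + $19.82 = $753.58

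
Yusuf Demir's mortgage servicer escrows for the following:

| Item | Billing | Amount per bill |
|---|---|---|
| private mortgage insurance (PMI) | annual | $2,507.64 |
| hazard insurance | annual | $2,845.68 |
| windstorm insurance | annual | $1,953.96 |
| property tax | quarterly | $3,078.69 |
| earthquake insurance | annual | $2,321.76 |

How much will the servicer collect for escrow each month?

Private mortgage insurance (PMI) = $2,507.64
Hazard insurance = $2,845.68
Windstorm insurance = $1,953.96
Property tax = $3,078.69 × 4 = $12,314.76
Earthquake insurance = $2,321.76
Total per year = $21,943.80
Base monthly escrow = $21,943.80 ÷ 12 = $1,828.65

$1,828.65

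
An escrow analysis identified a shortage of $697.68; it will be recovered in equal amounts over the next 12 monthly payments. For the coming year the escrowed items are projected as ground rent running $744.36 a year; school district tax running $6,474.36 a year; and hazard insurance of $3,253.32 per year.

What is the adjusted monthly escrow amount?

$930.81

Ground rent = $744.36/yr
School district tax = $6,474.36/yr
Hazard insurance = $3,253.32/yr
Annual escrow total = $744.36 + $6,474.36 + $3,253.32 = $10,472.04
Monthly escrow = $10,472.04 ÷ 12 = $872.67
Shortage spread = $697.68 / 12 = $58.14/mo
New monthly escrow = $872.67 + $58.14 = $930.81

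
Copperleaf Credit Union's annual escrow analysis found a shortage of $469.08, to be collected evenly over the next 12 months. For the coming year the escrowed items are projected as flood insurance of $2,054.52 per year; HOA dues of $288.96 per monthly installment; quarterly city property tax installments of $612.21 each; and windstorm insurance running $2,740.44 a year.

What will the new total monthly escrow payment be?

Flood insurance = $2,054.52/yr
HOA dues = $288.96 × 12 = $3,467.52/yr
City property tax = $612.21 × 4 = $2,448.84/yr
Windstorm insurance = $2,740.44/yr
Combined annual = $10,711.32
Monthly escrow = $10,711.32 ÷ 12 = $892.61
Shortage spread = $469.08 / 12 = $39.09/mo
Adjusted monthly = $892.61 + $39.09 = $931.70

$931.70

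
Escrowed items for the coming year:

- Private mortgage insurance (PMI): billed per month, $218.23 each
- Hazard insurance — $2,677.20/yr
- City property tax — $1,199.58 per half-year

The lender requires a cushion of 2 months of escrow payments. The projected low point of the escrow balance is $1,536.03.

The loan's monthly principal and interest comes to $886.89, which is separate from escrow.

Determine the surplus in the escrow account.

Private mortgage insurance (PMI) — $218.23 × 12 = $2,618.76/yr
Hazard insurance — $2,677.20/yr
City property tax — $1,199.58 × 2 = $2,399.16/yr
Yearly total = $7,695.12
Base monthly escrow = $7,695.12 ÷ 12 = $641.26
Required cushion = 2 × $641.26 = $1,282.52
Surplus = $1,536.03 − $1,282.52 = $253.51

$253.51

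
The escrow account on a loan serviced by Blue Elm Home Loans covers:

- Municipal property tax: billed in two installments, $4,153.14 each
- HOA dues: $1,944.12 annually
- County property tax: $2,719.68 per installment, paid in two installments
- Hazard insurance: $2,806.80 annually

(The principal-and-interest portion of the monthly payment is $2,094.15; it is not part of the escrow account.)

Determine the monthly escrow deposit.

$1,541.38

Municipal property tax: $4,153.14 × 2 = $8,306.28
HOA dues: $1,944.12
County property tax: $2,719.68 × 2 = $5,439.36
Hazard insurance: $2,806.80
Total per year = $18,496.56
Per month = $18,496.56 ÷ 12 = $1,541.38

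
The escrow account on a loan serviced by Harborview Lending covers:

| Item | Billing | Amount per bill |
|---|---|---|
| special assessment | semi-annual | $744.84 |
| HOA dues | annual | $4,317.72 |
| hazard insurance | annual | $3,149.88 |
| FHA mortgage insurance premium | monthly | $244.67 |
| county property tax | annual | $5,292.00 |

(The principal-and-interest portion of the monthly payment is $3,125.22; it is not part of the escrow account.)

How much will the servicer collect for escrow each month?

$1,432.11

Special assessment = $744.84 × 2 = $1,489.68
HOA dues = $4,317.72
Hazard insurance = $3,149.88
FHA mortgage insurance premium = $244.67 × 12 = $2,936.04
County property tax = $5,292.00
Yearly total = $1,489.68 + $4,317.72 + $3,149.88 + $2,936.04 + $5,292.00 = $17,185.32
Monthly escrow = $17,185.32 / 12 = $1,432.11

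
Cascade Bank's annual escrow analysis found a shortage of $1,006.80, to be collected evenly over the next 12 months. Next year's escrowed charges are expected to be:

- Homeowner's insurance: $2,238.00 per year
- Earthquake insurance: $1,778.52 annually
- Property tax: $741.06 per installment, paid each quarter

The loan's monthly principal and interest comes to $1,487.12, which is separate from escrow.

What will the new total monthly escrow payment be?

Homeowner's insurance = $2,238.00 per year
Earthquake insurance = $1,778.52 per year
Property tax = $741.06 × 4 = $2,964.24 per year
Total per year = $2,238.00 + $1,778.52 + $2,964.24 = $6,980.76
Per month = $6,980.76 / 12 = $581.73
Monthly shortage recovery: $1,006.80 / 12 = $83.90
Adjusted monthly = $581.73 + $83.90 = $665.63

$665.63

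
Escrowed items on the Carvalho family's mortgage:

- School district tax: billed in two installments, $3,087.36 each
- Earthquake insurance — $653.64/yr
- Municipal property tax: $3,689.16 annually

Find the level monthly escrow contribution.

$876.46

School district tax: $3,087.36 × 2 = $6,174.72 annually
Earthquake insurance: $653.64 annually
Municipal property tax: $3,689.16 annually
Total per year = $6,174.72 + $653.64 + $3,689.16 = $10,517.52
Monthly = $10,517.52 ÷ 12 = $876.46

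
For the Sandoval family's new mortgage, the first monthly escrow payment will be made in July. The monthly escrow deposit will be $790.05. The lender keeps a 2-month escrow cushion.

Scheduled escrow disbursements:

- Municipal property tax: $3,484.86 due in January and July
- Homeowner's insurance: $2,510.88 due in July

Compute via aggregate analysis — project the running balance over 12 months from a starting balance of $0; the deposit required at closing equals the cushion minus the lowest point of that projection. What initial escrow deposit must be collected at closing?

$6,785.79

Cushion = 2 × $790.05 = $1,580.10
Trial balance (start $0, +$790.05 each month, − disbursements):
  Jul: +$790.05 − $5,995.74 → -$5,205.69
  Aug: +$790.05 → -$4,415.64
  Sep: +$790.05 → -$3,625.59
  Oct: +$790.05 → -$2,835.54
  Nov: +$790.05 → -$2,045.49
  Dec: +$790.05 → -$1,255.44
  Jan: +$790.05 − $3,484.86 → -$3,950.25
  Feb: +$790.05 → -$3,160.20
  Mar: +$790.05 → -$2,370.15
  Apr: +$790.05 → -$1,580.10
  May: +$790.05 → -$790.05
  Jun: +$790.05 → $0.00
Lowest trial balance = -$5,205.69 (Jul)
Initial deposit = cushion − low point = $1,580.10 − (-$5,205.69) = $6,785.79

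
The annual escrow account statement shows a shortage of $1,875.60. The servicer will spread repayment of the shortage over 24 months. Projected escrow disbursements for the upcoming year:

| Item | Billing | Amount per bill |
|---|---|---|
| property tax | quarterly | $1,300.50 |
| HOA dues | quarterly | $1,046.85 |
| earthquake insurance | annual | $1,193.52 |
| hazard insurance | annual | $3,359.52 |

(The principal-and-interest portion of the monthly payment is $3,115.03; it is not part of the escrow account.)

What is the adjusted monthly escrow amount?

Property tax = $1,300.50 × 4 = $5,202.00 per year
HOA dues = $1,046.85 × 4 = $4,187.40 per year
Earthquake insurance = $1,193.52 per year
Hazard insurance = $3,359.52 per year
Total per year = $13,942.44
Monthly = $13,942.44 / 12 = $1,161.87
Monthly shortage recovery: $1,875.60 ÷ 24 = $78.15
New monthly escrow = $1,161.87 + $78.15 = $1,240.02

$1,240.02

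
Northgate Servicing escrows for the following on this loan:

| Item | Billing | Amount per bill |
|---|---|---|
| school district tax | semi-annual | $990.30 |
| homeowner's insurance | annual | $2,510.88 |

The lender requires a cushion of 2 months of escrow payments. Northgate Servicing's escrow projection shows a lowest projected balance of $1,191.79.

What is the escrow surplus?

$443.21

School district tax: $990.30 × 2 = $1,980.60 per year
Homeowner's insurance: $2,510.88 per year
Yearly total = $1,980.60 + $2,510.88 = $4,491.48
Per month = $4,491.48 ÷ 12 = $374.29
Required cushion = 2 × $374.29 = $748.58
Excess over cushion: $1,191.79 − $748.58 = $443.21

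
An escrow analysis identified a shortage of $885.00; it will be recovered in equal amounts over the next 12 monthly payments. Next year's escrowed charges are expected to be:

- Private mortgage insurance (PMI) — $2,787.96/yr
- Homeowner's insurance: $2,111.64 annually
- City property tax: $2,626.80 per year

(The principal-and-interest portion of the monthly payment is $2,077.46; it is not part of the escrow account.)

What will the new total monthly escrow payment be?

Private mortgage insurance (PMI) = $2,787.96 per year
Homeowner's insurance = $2,111.64 per year
City property tax = $2,626.80 per year
Annual escrow total = $7,526.40
Base monthly escrow = $7,526.40 / 12 = $627.20
Shortage spread = $885.00 ÷ 12 = $73.75/mo
New monthly escrow = $627.20 + $73.75 = $700.95

$700.95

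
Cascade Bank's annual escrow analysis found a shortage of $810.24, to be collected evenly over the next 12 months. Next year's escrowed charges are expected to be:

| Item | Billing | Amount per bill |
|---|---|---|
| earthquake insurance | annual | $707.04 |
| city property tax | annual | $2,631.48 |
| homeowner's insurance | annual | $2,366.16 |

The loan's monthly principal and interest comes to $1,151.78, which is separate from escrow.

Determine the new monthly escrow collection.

Earthquake insurance: $707.04/yr
City property tax: $2,631.48/yr
Homeowner's insurance: $2,366.16/yr
Yearly total = $707.04 + $2,631.48 + $2,366.16 = $5,704.68
Base monthly escrow = $5,704.68 ÷ 12 = $475.39
Monthly shortage recovery: $810.24 ÷ 12 = $67.52
Adjusted monthly = $475.39 + $67.52 = $542.91

$542.91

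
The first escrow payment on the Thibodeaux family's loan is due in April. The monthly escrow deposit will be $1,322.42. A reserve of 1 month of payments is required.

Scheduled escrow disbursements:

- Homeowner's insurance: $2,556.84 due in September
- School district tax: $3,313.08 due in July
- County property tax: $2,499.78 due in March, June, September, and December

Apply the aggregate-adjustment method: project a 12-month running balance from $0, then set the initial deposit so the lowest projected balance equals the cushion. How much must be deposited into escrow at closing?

$4,257.38

Cushion = 1 × $1,322.42 = $1,322.42
Trial balance (start $0, +$1,322.42 each month, − disbursements):
  Apr: +$1,322.42 → $1,322.42
  May: +$1,322.42 → $2,644.84
  Jun: +$1,322.42 − $2,499.78 → $1,467.48
  Jul: +$1,322.42 − $3,313.08 → -$523.18
  Aug: +$1,322.42 → $799.24
  Sep: +$1,322.42 − $5,056.62 → -$2,934.96
  Oct: +$1,322.42 → -$1,612.54
  Nov: +$1,322.42 → -$290.12
  Dec: +$1,322.42 − $2,499.78 → -$1,467.48
  Jan: +$1,322.42 → -$145.06
  Feb: +$1,322.42 → $1,177.36
  Mar: +$1,322.42 − $2,499.78 → $0.00
Lowest trial balance = -$2,934.96 (Sep)
Initial deposit = cushion − low point = $1,322.42 − (-$2,934.96) = $4,257.38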